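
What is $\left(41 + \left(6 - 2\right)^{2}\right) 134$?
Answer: $7638$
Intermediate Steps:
$\left(41 + \left(6 - 2\right)^{2}\right) 134 = \left(41 + 4^{2}\right) 134 = \left(41 + 16\right) 134 = 57 \cdot 134 = 7638$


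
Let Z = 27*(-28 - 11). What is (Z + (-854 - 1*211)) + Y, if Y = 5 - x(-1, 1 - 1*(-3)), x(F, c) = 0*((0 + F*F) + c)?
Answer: -2113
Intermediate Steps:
Z = -1053 (Z = 27*(-39) = -1053)
x(F, c) = 0 (x(F, c) = 0*((0 + F²) + c) = 0*(F² + c) = 0*(c + F²) = 0)
Y = 5 (Y = 5 - 1*0 = 5 + 0 = 5)
(Z + (-854 - 1*211)) + Y = (-1053 + (-854 - 1*211)) + 5 = (-1053 + (-854 - 211)) + 5 = (-1053 - 1065) + 5 = -2118 + 5 = -2113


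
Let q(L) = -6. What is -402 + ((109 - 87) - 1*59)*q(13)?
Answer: -180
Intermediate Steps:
-402 + ((109 - 87) - 1*59)*q(13) = -402 + ((109 - 87) - 1*59)*(-6) = -402 + (22 - 59)*(-6) = -402 - 37*(-6) = -402 + 222 = -180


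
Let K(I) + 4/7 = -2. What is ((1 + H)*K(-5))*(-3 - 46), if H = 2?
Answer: 378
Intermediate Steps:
K(I) = -18/7 (K(I) = -4/7 - 2 = -18/7)
((1 + H)*K(-5))*(-3 - 46) = ((1 + 2)*(-18/7))*(-3 - 46) = (3*(-18/7))*(-49) = -54/7*(-49) = 378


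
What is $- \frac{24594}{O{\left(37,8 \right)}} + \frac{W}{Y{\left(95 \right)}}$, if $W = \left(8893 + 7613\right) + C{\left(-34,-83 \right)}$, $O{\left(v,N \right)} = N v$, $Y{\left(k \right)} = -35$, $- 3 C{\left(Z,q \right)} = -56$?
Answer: $- \frac{1232591}{2220} \approx -555.22$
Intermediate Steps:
$C{\left(Z,q \right)} = \frac{56}{3}$ ($C{\left(Z,q \right)} = \left(- \frac{1}{3}\right) \left(-56\right) = \frac{56}{3}$)
$W = \frac{49574}{3}$ ($W = \left(8893 + 7613\right) + \frac{56}{3} = 16506 + \frac{56}{3} = \frac{49574}{3} \approx 16525.0$)
$- \frac{24594}{O{\left(37,8 \right)}} + \frac{W}{Y{\left(95 \right)}} = - \frac{24594}{8 \cdot 37} + \frac{49574}{3 \left(-35\right)} = - \frac{24594}{296} + \frac{49574}{3} \left(- \frac{1}{35}\right) = \left(-24594\right) \frac{1}{296} - \frac{7082}{15} = - \frac{12297}{148} - \frac{7082}{15} = - \frac{1232591}{2220}$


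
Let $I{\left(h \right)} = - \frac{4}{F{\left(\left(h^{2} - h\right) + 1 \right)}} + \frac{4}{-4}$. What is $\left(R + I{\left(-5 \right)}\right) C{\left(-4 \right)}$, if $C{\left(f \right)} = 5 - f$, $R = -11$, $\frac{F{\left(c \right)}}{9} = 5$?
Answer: $- \frac{544}{5} \approx -108.8$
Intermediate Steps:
$F{\left(c \right)} = 45$ ($F{\left(c \right)} = 9 \cdot 5 = 45$)
$I{\left(h \right)} = - \frac{49}{45}$ ($I{\left(h \right)} = - \frac{4}{45} + \frac{4}{-4} = \left(-4\right) \frac{1}{45} + 4 \left(- \frac{1}{4}\right) = - \frac{4}{45} - 1 = - \frac{49}{45}$)
$\left(R + I{\left(-5 \right)}\right) C{\left(-4 \right)} = \left(-11 - \frac{49}{45}\right) \left(5 - -4\right) = - \frac{544 \left(5 + 4\right)}{45} = \left(- \frac{544}{45}\right) 9 = - \frac{544}{5}$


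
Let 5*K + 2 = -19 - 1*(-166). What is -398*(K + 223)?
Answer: -100296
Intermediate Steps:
K = 29 (K = -⅖ + (-19 - 1*(-166))/5 = -⅖ + (-19 + 166)/5 = -⅖ + (⅕)*147 = -⅖ + 147/5 = 29)
-398*(K + 223) = -398*(29 + 223) = -398*252 = -100296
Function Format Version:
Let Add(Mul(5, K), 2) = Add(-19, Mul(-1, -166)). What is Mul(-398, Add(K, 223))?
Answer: -100296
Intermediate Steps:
K = 29 (K = Add(Rational(-2, 5), Mul(Rational(1, 5), Add(-19, Mul(-1, -166)))) = Add(Rational(-2, 5), Mul(Rational(1, 5), Add(-19, 166))) = Add(Rational(-2, 5), Mul(Rational(1, 5), 147)) = Add(Rational(-2, 5), Rational(147, 5)) = 29)
Mul(-398, Add(K, 223)) = Mul(-398, Add(29, 223)) = Mul(-398, 252) = -100296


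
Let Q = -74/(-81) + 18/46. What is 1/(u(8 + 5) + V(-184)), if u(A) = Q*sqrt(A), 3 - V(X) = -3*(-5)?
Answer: -41649228/422963843 - 4528953*sqrt(13)/422963843 ≈ -0.13708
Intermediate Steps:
V(X) = -12 (V(X) = 3 - (-3)*(-5) = 3 - 1*15 = 3 - 15 = -12)
Q = 2431/1863 (Q = -74*(-1/81) + 18*(1/46) = 74/81 + 9/23 = 2431/1863 ≈ 1.3049)
u(A) = 2431*sqrt(A)/1863
1/(u(8 + 5) + V(-184)) = 1/(2431*sqrt(8 + 5)/1863 - 12) = 1/(2431*sqrt(13)/1863 - 12) = 1/(-12 + 2431*sqrt(13)/1863)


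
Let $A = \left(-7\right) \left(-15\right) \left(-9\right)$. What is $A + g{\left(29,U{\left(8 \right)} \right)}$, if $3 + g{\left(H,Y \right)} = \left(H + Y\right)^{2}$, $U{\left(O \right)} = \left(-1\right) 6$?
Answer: $-419$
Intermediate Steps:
$U{\left(O \right)} = -6$
$g{\left(H,Y \right)} = -3 + \left(H + Y\right)^{2}$
$A = -945$ ($A = 105 \left(-9\right) = -945$)
$A + g{\left(29,U{\left(8 \right)} \right)} = -945 - \left(3 - \left(29 - 6\right)^{2}\right) = -945 - \left(3 - 23^{2}\right) = -945 + \left(-3 + 529\right) = -945 + 526 = -419$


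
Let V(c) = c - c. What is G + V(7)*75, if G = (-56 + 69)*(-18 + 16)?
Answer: -26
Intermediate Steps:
V(c) = 0
G = -26 (G = 13*(-2) = -26)
G + V(7)*75 = -26 + 0*75 = -26 + 0 = -26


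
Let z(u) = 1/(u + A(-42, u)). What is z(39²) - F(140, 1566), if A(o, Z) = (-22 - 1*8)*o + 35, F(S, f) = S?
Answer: -394239/2816 ≈ -140.00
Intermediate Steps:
A(o, Z) = 35 - 30*o (A(o, Z) = (-22 - 8)*o + 35 = -30*o + 35 = 35 - 30*o)
z(u) = 1/(1295 + u) (z(u) = 1/(u + (35 - 30*(-42))) = 1/(u + (35 + 1260)) = 1/(u + 1295) = 1/(1295 + u))
z(39²) - F(140, 1566) = 1/(1295 + 39²) - 1*140 = 1/(1295 + 1521) - 140 = 1/2816 - 140 = -394239/2816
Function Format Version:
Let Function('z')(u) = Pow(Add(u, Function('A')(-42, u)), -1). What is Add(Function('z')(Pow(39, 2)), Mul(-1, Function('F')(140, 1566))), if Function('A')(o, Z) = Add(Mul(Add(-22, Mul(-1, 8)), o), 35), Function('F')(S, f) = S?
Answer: Rational(-394239, 2816) ≈ -140.00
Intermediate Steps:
Function('A')(o, Z) = Add(35, Mul(-30, o)) (Function('A')(o, Z) = Add(Mul(Add(-22, -8), o), 35) = Add(Mul(-30, o), 35) = Add(35, Mul(-30, o)))
Function('z')(u) = Pow(Add(1295, u), -1) (Function('z')(u) = Pow(Add(u, Add(35, Mul(-30, -42))), -1) = Pow(Add(u, Add(35, 1260)), -1) = Pow(Add(u, 1295), -1) = Pow(Add(1295, u), -1))
Add(Function('z')(Pow(39, 2)), Mul(-1, Function('F')(140, 1566))) = Add(Pow(Add(1295, Pow(39, 2)), -1), Mul(-1, 140)) = Add(Pow(Add(1295, 1521), -1), -140) = Add(Pow(2816, -1), -140) = Add(Rational(1, 2816), -140) = Rational(-394239, 2816)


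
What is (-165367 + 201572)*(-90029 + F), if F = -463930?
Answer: -20056085595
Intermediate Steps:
(-165367 + 201572)*(-90029 + F) = (-165367 + 201572)*(-90029 - 463930) = 36205*(-553959) = -20056085595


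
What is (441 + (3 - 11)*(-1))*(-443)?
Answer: -198907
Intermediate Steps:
(441 + (3 - 11)*(-1))*(-443) = (441 - 8*(-1))*(-443) = (441 + 8)*(-443) = 449*(-443) = -198907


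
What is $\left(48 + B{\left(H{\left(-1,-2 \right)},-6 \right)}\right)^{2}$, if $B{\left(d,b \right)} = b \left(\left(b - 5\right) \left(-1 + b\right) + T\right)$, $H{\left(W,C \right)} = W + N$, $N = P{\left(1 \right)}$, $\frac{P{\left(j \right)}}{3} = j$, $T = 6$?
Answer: $202500$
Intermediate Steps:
$P{\left(j \right)} = 3 j$
$N = 3$ ($N = 3 \cdot 1 = 3$)
$H{\left(W,C \right)} = 3 + W$ ($H{\left(W,C \right)} = W + 3 = 3 + W$)
$B{\left(d,b \right)} = b \left(6 + \left(-1 + b\right) \left(-5 + b\right)\right)$ ($B{\left(d,b \right)} = b \left(\left(b - 5\right) \left(-1 + b\right) + 6\right) = b \left(\left(-5 + b\right) \left(-1 + b\right) + 6\right) = b \left(\left(-1 + b\right) \left(-5 + b\right) + 6\right) = b \left(6 + \left(-1 + b\right) \left(-5 + b\right)\right)$)
$\left(48 + B{\left(H{\left(-1,-2 \right)},-6 \right)}\right)^{2} = \left(48 - 6 \left(11 + \left(-6\right)^{2} - -36\right)\right)^{2} = \left(48 - 6 \left(11 + 36 + 36\right)\right)^{2} = \left(48 - 498\right)^{2} = \left(-450\right)^{2} = 202500$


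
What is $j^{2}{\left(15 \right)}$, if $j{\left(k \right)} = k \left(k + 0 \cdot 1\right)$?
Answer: $50625$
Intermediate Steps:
$j{\left(k \right)} = k^{2}$ ($j{\left(k \right)} = k \left(k + 0\right) = k k = k^{2}$)
$j^{2}{\left(15 \right)} = \left(15^{2}\right)^{2} = 225^{2} = 50625$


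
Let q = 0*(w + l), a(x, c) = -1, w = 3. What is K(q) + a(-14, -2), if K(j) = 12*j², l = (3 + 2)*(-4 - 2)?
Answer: -1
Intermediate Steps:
l = -30 (l = 5*(-6) = -30)
q = 0 (q = 0*(3 - 30) = 0*(-27) = 0)
K(q) + a(-14, -2) = 12*0² - 1 = 12*0 - 1 = 0 - 1 = -1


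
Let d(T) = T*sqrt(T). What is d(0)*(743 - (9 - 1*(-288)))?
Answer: 0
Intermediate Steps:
d(T) = T**(3/2)
d(0)*(743 - (9 - 1*(-288))) = 0**(3/2)*(743 - (9 - 1*(-288))) = 0*(743 - (9 + 288)) = 0*(743 - 1*297) = 0*(743 - 297) = 0*446 = 0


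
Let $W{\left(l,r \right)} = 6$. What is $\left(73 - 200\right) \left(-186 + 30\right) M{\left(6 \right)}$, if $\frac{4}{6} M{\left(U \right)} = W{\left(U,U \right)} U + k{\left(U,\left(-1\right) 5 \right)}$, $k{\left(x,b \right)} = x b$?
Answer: $178308$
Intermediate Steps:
$k{\left(x,b \right)} = b x$
$M{\left(U \right)} = \frac{3 U}{2}$ ($M{\left(U \right)} = \frac{3 \left(6 U + \left(-1\right) 5 U\right)}{2} = \frac{3 \left(6 U - 5 U\right)}{2} = \frac{3 U}{2}$)
$\left(73 - 200\right) \left(-186 + 30\right) M{\left(6 \right)} = \left(73 - 200\right) \left(-186 + 30\right) \frac{3}{2} \cdot 6 = \left(-127\right) \left(-156\right) 9 = 19812 \cdot 9 = 178308$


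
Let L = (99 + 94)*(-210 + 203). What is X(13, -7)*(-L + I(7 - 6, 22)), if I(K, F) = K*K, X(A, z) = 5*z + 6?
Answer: -39208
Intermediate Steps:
L = -1351 (L = 193*(-7) = -1351)
X(A, z) = 6 + 5*z
I(K, F) = K²
X(13, -7)*(-L + I(7 - 6, 22)) = (6 + 5*(-7))*(-1*(-1351) + (7 - 6)²) = (6 - 35)*(1351 + 1²) = -29*(1351 + 1) = -29*1352 = -39208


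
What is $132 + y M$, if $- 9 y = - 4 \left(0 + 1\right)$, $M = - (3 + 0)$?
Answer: $\frac{392}{3} \approx 130.67$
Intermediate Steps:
$M = -3$ ($M = \left(-1\right) 3 = -3$)
$y = \frac{4}{9}$ ($y = - \frac{\left(-4\right) \left(0 + 1\right)}{9} = - \frac{\left(-4\right) 1}{9} = \left(- \frac{1}{9}\right) \left(-4\right) = \frac{4}{9} \approx 0.44444$)
$132 + y M = 132 + \frac{4}{9} \left(-3\right) = 132 - \frac{4}{3} = \frac{392}{3}$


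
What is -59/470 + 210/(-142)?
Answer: -53539/33370 ≈ -1.6044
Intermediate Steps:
-59/470 + 210/(-142) = -59*1/470 + 210*(-1/142) = -59/470 - 105/71 = -53539/33370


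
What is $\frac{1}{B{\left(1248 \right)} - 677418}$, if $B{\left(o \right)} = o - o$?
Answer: $- \frac{1}{677418} \approx -1.4762 \cdot 10^{-6}$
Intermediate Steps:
$B{\left(o \right)} = 0$
$\frac{1}{B{\left(1248 \right)} - 677418} = \frac{1}{0 - 677418} = \frac{1}{-677418} = - \frac{1}{677418}$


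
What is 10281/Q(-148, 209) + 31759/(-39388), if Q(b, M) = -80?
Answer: -101872187/787760 ≈ -129.32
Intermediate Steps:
10281/Q(-148, 209) + 31759/(-39388) = 10281/(-80) + 31759/(-39388) = 10281*(-1/80) + 31759*(-1/39388) = -10281/80 - 31759/39388 = -101872187/787760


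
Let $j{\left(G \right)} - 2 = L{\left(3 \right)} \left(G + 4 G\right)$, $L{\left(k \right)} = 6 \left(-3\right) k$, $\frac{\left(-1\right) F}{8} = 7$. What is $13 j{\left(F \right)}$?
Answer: $196586$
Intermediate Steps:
$F = -56$ ($F = \left(-8\right) 7 = -56$)
$L{\left(k \right)} = - 18 k$
$j{\left(G \right)} = 2 - 270 G$ ($j{\left(G \right)} = 2 + \left(-18\right) 3 \left(G + 4 G\right) = 2 - 54 \cdot 5 G = 2 - 270 G$)
$13 j{\left(F \right)} = 13 \left(2 - -15120\right) = 13 \left(2 + 15120\right) = 13 \cdot 15122 = 196586$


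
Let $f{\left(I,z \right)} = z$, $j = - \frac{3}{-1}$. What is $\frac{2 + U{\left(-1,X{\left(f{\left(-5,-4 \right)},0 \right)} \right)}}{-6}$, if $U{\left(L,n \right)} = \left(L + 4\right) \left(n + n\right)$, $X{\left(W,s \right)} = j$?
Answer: $- \frac{10}{3} \approx -3.3333$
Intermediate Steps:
$j = 3$ ($j = \left(-3\right) \left(-1\right) = 3$)
$X{\left(W,s \right)} = 3$
$U{\left(L,n \right)} = 2 n \left(4 + L\right)$ ($U{\left(L,n \right)} = \left(4 + L\right) 2 n = 2 n \left(4 + L\right)$)
$\frac{2 + U{\left(-1,X{\left(f{\left(-5,-4 \right)},0 \right)} \right)}}{-6} = \frac{2 + 2 \cdot 3 \left(4 - 1\right)}{-6} = \left(2 + 2 \cdot 3 \cdot 3\right) \left(- \frac{1}{6}\right) = \left(2 + 18\right) \left(- \frac{1}{6}\right) = 20 \left(- \frac{1}{6}\right) = - \frac{10}{3}$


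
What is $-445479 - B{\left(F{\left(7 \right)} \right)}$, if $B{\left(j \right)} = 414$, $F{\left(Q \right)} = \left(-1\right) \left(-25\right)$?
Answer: $-445893$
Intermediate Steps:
$F{\left(Q \right)} = 25$
$-445479 - B{\left(F{\left(7 \right)} \right)} = -445479 - 414 = -445893$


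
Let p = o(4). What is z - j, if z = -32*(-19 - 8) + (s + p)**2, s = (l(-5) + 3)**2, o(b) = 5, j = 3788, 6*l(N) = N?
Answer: -3667703/1296 ≈ -2830.0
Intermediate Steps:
l(N) = N/6
s = 169/36 (s = ((1/6)*(-5) + 3)**2 = (-5/6 + 3)**2 = (13/6)**2 = 169/36 ≈ 4.6944)
p = 5
z = 1241545/1296 (z = -32*(-19 - 8) + (169/36 + 5)**2 = -32*(-27) + (349/36)**2 = 864 + 121801/1296 = 1241545/1296 ≈ 957.98)
z - j = 1241545/1296 - 1*3788 = 1241545/1296 - 3788 = -3667703/1296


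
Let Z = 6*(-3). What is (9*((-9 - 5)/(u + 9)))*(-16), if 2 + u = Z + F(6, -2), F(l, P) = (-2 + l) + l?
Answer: -2016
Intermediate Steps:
Z = -18
F(l, P) = -2 + 2*l
u = -10 (u = -2 + (-18 + (-2 + 2*6)) = -2 + (-18 + (-2 + 12)) = -2 + (-18 + 10) = -2 - 8 = -10)
(9*((-9 - 5)/(u + 9)))*(-16) = (9*((-9 - 5)/(-10 + 9)))*(-16) = (9*(-14/(-1)))*(-16) = (9*(-14*(-1)))*(-16) = (9*14)*(-16) = 126*(-16) = -2016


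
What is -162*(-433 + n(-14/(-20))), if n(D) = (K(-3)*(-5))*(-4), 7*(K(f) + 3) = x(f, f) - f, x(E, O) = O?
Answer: 79866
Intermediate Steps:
K(f) = -3 (K(f) = -3 + (f - f)/7 = -3 + (⅐)*0 = -3 + 0 = -3)
n(D) = -60 (n(D) = -3*(-5)*(-4) = 15*(-4) = -60)
-162*(-433 + n(-14/(-20))) = -162*(-433 - 60) = -162*(-493) = 79866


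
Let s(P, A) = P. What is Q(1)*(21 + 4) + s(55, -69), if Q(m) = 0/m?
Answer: 55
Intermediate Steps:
Q(m) = 0
Q(1)*(21 + 4) + s(55, -69) = 0*(21 + 4) + 55 = 0*25 + 55 = 0 + 55 = 55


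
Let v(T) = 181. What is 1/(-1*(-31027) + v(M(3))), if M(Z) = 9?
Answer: 1/31208 ≈ 3.2043e-5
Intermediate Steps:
1/(-1*(-31027) + v(M(3))) = 1/(-1*(-31027) + 181) = 1/(31027 + 181) = 1/31208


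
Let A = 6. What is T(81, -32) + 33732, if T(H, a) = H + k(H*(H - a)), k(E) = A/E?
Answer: 103163465/3051 ≈ 33813.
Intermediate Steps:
k(E) = 6/E
T(H, a) = H + 6/(H*(H - a)) (T(H, a) = H + 6/((H*(H - a))) = H + 6*(1/(H*(H - a))) = H + 6/(H*(H - a)))
T(81, -32) + 33732 = (6 + 81²*(81 - 1*(-32)))/(81*(81 - 1*(-32))) + 33732 = (6 + 6561*(81 + 32))/(81*(81 + 32)) + 33732 = (1/81)*(6 + 6561*113)/113 + 33732 = (1/81)*(1/113)*(6 + 741393) + 33732 = (1/81)*(1/113)*741399 + 33732 = 247133/3051 + 33732 = 103163465/3051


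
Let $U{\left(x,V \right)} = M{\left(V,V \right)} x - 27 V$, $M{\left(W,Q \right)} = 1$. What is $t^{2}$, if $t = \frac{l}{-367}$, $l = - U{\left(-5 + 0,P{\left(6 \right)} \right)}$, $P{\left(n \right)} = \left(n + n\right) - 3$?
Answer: $\frac{61504}{134689} \approx 0.45664$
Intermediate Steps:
$P{\left(n \right)} = -3 + 2 n$ ($P{\left(n \right)} = 2 n - 3 = -3 + 2 n$)
$U{\left(x,V \right)} = x - 27 V$ ($U{\left(x,V \right)} = 1 x - 27 V = x - 27 V$)
$l = 248$ ($l = - (\left(-5 + 0\right) - 27 \left(-3 + 2 \cdot 6\right)) = - (-5 - 27 \left(-3 + 12\right)) = - (-5 - 243) = \left(-1\right) \left(-248\right) = 248$)
$t = - \frac{248}{367}$ ($t = \frac{248}{-367} = 248 \left(- \frac{1}{367}\right) = - \frac{248}{367} \approx -0.67575$)
$t^{2} = \left(- \frac{248}{367}\right)^{2} = \frac{61504}{134689}$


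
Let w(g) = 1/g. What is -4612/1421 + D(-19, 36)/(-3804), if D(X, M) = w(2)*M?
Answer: -2928271/900914 ≈ -3.2503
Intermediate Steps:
D(X, M) = M/2
-4612/1421 + D(-19, 36)/(-3804) = -4612/1421 + ((1/2)*36)/(-3804) = -4612*1/1421 + 18*(-1/3804) = -4612/1421 - 3/634 = -2928271/900914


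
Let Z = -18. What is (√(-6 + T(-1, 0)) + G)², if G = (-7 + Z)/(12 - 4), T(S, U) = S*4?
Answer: (25 - 8*I*√10)²/64 ≈ -0.23438 - 19.764*I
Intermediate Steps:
T(S, U) = 4*S
G = -25/8 (G = (-7 - 18)/(12 - 4) = -25/8 ≈ -3.1250)
(√(-6 + T(-1, 0)) + G)² = (√(-6 + 4*(-1)) - 25/8)² = (√(-6 - 4) - 25/8)² = (√(-10) - 25/8)² = (I*√10 - 25/8)² = (-25/8 + I*√10)²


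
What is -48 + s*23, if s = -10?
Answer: -278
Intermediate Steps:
-48 + s*23 = -48 - 10*23 = -48 - 230 = -278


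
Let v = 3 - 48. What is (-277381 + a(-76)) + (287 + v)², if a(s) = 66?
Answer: -218751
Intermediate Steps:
v = -45
(-277381 + a(-76)) + (287 + v)² = (-277381 + 66) + (287 - 45)² = -277315 + 242² = -277315 + 58564 = -218751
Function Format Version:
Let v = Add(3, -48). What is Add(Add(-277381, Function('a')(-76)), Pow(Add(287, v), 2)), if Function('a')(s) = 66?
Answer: -218751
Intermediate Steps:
v = -45
Add(Add(-277381, Function('a')(-76)), Pow(Add(287, v), 2)) = Add(Add(-277381, 66), Pow(Add(287, -45), 2)) = Add(-277315, Pow(242, 2)) = Add(-277315, 58564) = -218751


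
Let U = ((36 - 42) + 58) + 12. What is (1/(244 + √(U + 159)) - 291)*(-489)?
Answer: 2813353757/19771 + 163*√223/19771 ≈ 1.4230e+5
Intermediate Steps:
U = 64 (U = (-6 + 58) + 12 = 52 + 12 = 64)
(1/(244 + √(U + 159)) - 291)*(-489) = (1/(244 + √(64 + 159)) - 291)*(-489) = (1/(244 + √223) - 291)*(-489) = (-291 + 1/(244 + √223))*(-489) = 142299 - 489/(244 + √223)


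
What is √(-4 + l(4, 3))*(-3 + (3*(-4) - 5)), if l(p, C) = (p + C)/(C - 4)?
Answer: -20*I*√11 ≈ -66.333*I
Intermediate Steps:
l(p, C) = (C + p)/(-4 + C)
√(-4 + l(4, 3))*(-3 + (3*(-4) - 5)) = √(-4 + (3 + 4)/(-4 + 3))*(-3 + (3*(-4) - 5)) = √(-4 + 7/(-1))*(-3 + (-12 - 5)) = √(-4 - 1*7)*(-3 - 17) = √(-4 - 7)*(-20) = √(-11)*(-20) = (I*√11)*(-20) = -20*I*√11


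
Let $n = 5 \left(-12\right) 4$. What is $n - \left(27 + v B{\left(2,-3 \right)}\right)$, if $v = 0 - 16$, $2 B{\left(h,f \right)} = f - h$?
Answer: $-307$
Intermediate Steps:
$B{\left(h,f \right)} = \frac{f}{2} - \frac{h}{2}$ ($B{\left(h,f \right)} = \frac{f - h}{2} = \frac{f}{2} - \frac{h}{2}$)
$v = -16$
$n = -240$ ($n = \left(-60\right) 4 = -240$)
$n - \left(27 + v B{\left(2,-3 \right)}\right) = -240 - \left(27 - 16 \left(\frac{1}{2} \left(-3\right) - 1\right)\right) = -240 - \left(27 - 16 \left(- \frac{3}{2} - 1\right)\right) = -240 - \left(27 - -40\right) = -240 - \left(27 + 40\right) = -240 - 67 = -307$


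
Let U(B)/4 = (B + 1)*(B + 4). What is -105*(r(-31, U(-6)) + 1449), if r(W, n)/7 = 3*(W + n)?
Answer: -171990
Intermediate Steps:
U(B) = 4*(1 + B)*(4 + B) (U(B) = 4*((B + 1)*(B + 4)) = 4*((1 + B)*(4 + B)) = 4*(1 + B)*(4 + B))
r(W, n) = 21*W + 21*n (r(W, n) = 7*(3*(W + n)) = 7*(3*W + 3*n) = 21*W + 21*n)
-105*(r(-31, U(-6)) + 1449) = -105*((21*(-31) + 21*(16 + 4*(-6)² + 20*(-6))) + 1449) = -105*((-651 + 21*(16 + 4*36 - 120)) + 1449) = -105*((-651 + 21*(16 + 144 - 120)) + 1449) = -105*((-651 + 21*40) + 1449) = -105*((-651 + 840) + 1449) = -105*(189 + 1449) = -105*1638 = -171990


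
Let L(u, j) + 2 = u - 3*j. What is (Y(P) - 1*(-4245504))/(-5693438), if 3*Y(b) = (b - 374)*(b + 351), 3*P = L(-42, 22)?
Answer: -56733416/76861413 ≈ -0.73813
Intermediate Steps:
L(u, j) = -2 + u - 3*j (L(u, j) = -2 + (u - 3*j) = -2 + u - 3*j)
P = -110/3 (P = (-2 - 42 - 3*22)/3 = (-2 - 42 - 66)/3 = (⅓)*(-110) = -110/3 ≈ -36.667)
Y(b) = (-374 + b)*(351 + b)/3 (Y(b) = ((b - 374)*(b + 351))/3 = ((-374 + b)*(351 + b))/3 = (-374 + b)*(351 + b)/3)
(Y(P) - 1*(-4245504))/(-5693438) = ((-43758 - 23/3*(-110/3) + (-110/3)²/3) - 1*(-4245504))/(-5693438) = ((-43758 + 2530/9 + (⅓)*(12100/9)) + 4245504)*(-1/5693438) = ((-43758 + 2530/9 + 12100/27) + 4245504)*(-1/5693438) = (-1161776/27 + 4245504)*(-1/5693438) = (113466832/27)*(-1/5693438) = -56733416/76861413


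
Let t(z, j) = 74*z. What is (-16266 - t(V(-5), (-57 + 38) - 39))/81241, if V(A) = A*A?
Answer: -18116/81241 ≈ -0.22299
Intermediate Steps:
V(A) = A²
(-16266 - t(V(-5), (-57 + 38) - 39))/81241 = (-16266 - 74*(-5)²)/81241 = (-16266 - 74*25)*(1/81241) = (-16266 - 1*1850)*(1/81241) = (-16266 - 1850)*(1/81241) = -18116*1/81241 = -18116/81241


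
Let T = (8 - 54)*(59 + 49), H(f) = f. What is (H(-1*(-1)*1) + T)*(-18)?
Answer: 89406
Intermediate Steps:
T = -4968 (T = -46*108 = -4968)
(H(-1*(-1)*1) + T)*(-18) = (-1*(-1)*1 - 4968)*(-18) = (1*1 - 4968)*(-18) = (1 - 4968)*(-18) = -4967*(-18) = 89406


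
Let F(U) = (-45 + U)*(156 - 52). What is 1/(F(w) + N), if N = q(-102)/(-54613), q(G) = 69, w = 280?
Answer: 54613/1334741651 ≈ 4.0917e-5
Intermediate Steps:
F(U) = -4680 + 104*U (F(U) = (-45 + U)*104 = -4680 + 104*U)
N = -69/54613 (N = 69/(-54613) = 69*(-1/54613) = -69/54613 ≈ -0.0012634)
1/(F(w) + N) = 1/((-4680 + 104*280) - 69/54613) = 1/((-4680 + 29120) - 69/54613) = 1/(24440 - 69/54613) = 1/(1334741651/54613) = 54613/1334741651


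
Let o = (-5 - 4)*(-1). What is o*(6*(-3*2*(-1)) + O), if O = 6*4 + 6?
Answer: 594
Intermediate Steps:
O = 30 (O = 24 + 6 = 30)
o = 9 (o = -9*(-1) = 9)
o*(6*(-3*2*(-1)) + O) = 9*(6*(-3*2*(-1)) + 30) = 9*(6*(-6*(-1)) + 30) = 9*(6*6 + 30) = 9*(36 + 30) = 9*66 = 594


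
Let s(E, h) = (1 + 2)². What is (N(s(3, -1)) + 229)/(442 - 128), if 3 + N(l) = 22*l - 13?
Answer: 411/314 ≈ 1.3089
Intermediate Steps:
s(E, h) = 9 (s(E, h) = 3² = 9)
N(l) = -16 + 22*l (N(l) = -3 + (22*l - 13) = -3 + (-13 + 22*l) = -16 + 22*l)
(N(s(3, -1)) + 229)/(442 - 128) = ((-16 + 22*9) + 229)/(442 - 128) = ((-16 + 198) + 229)/314 = (182 + 229)*(1/314) = 411*(1/314) = 411/314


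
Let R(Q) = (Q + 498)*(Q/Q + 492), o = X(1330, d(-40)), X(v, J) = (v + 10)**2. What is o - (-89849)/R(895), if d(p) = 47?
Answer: 1233126594249/686749 ≈ 1.7956e+6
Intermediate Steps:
X(v, J) = (10 + v)**2
o = 1795600 (o = (10 + 1330)**2 = 1340**2 = 1795600)
R(Q) = 245514 + 493*Q (R(Q) = (498 + Q)*(1 + 492) = (498 + Q)*493 = 245514 + 493*Q)
o - (-89849)/R(895) = 1795600 - (-89849)/(245514 + 493*895) = 1795600 - (-89849)/(245514 + 441235) = 1795600 - (-89849)/686749 = 1795600 - 1*(-89849/686749) = 1795600 + 89849/686749 = 1233126594249/686749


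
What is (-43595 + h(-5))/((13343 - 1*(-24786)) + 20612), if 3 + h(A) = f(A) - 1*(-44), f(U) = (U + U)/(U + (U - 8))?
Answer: -391981/528669 ≈ -0.74145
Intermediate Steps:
f(U) = 2*U/(-8 + 2*U) (f(U) = (2*U)/(U + (-8 + U)) = (2*U)/(-8 + 2*U) = 2*U/(-8 + 2*U))
h(A) = 41 + A/(-4 + A) (h(A) = -3 + (A/(-4 + A) - 1*(-44)) = -3 + (A/(-4 + A) + 44) = -3 + (44 + A/(-4 + A)) = 41 + A/(-4 + A))
(-43595 + h(-5))/((13343 - 1*(-24786)) + 20612) = (-43595 + 2*(-82 + 21*(-5))/(-4 - 5))/((13343 - 1*(-24786)) + 20612) = (-43595 + 2*(-82 - 105)/(-9))/((13343 + 24786) + 20612) = (-43595 + 2*(-⅑)*(-187))/(38129 + 20612) = (-43595 + 374/9)/58741 = -391981/9*1/58741 = -391981/528669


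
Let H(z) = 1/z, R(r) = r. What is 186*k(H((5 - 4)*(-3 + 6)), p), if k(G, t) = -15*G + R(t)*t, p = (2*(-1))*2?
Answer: 2046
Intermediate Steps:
H(z) = 1/z
p = -4 (p = -2*2 = -4)
k(G, t) = t² - 15*G (k(G, t) = -15*G + t*t = -15*G + t² = t² - 15*G)
186*k(H((5 - 4)*(-3 + 6)), p) = 186*((-4)² - 15*1/((-3 + 6)*(5 - 4))) = 186*(16 - 15/(1*3)) = 186*(16 - 15/3) = 186*(16 - 15*⅓) = 186*(16 - 5) = 186*11 = 2046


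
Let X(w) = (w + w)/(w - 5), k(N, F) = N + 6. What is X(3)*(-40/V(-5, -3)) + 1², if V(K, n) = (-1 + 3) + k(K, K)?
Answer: 41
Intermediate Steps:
k(N, F) = 6 + N
V(K, n) = 8 + K (V(K, n) = (-1 + 3) + (6 + K) = 2 + (6 + K) = 8 + K)
X(w) = 2*w/(-5 + w) (X(w) = (2*w)/(-5 + w) = 2*w/(-5 + w))
X(3)*(-40/V(-5, -3)) + 1² = (2*3/(-5 + 3))*(-40/(8 - 5)) + 1² = (2*3/(-2))*(-40/3) + 1 = (2*3*(-½))*(-40*⅓) + 1 = -3*(-40/3) + 1 = 40 + 1 = 41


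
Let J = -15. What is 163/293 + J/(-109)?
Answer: 22162/31937 ≈ 0.69393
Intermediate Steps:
163/293 + J/(-109) = 163/293 - 15/(-109) = 163*(1/293) - 15*(-1/109) = 163/293 + 15/109 = 22162/31937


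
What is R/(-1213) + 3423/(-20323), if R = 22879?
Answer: -469122016/24651799 ≈ -19.030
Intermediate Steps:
R/(-1213) + 3423/(-20323) = 22879/(-1213) + 3423/(-20323) = 22879*(-1/1213) + 3423*(-1/20323) = -22879/1213 - 3423/20323 = -469122016/24651799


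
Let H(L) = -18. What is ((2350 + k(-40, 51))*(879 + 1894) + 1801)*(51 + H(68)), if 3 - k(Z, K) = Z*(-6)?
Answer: 193417950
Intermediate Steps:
k(Z, K) = 3 + 6*Z (k(Z, K) = 3 - Z*(-6) = 3 - (-6)*Z = 3 + 6*Z)
((2350 + k(-40, 51))*(879 + 1894) + 1801)*(51 + H(68)) = ((2350 + (3 + 6*(-40)))*(879 + 1894) + 1801)*(51 - 18) = ((2350 + (3 - 240))*2773 + 1801)*33 = ((2350 - 237)*2773 + 1801)*33 = (2113*2773 + 1801)*33 = (5859349 + 1801)*33 = 5861150*33 = 193417950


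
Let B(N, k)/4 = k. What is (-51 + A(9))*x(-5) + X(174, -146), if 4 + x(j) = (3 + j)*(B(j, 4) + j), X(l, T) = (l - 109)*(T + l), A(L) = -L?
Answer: 3380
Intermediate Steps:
B(N, k) = 4*k
X(l, T) = (-109 + l)*(T + l)
x(j) = -4 + (3 + j)*(16 + j) (x(j) = -4 + (3 + j)*(4*4 + j) = -4 + (3 + j)*(16 + j))
(-51 + A(9))*x(-5) + X(174, -146) = (-51 - 1*9)*(44 + (-5)² + 19*(-5)) + (174² - 109*(-146) - 109*174 - 146*174) = (-51 - 9)*(44 + 25 - 95) + (30276 + 15914 - 18966 - 25404) = -60*(-26) + 1820 = 1560 + 1820 = 3380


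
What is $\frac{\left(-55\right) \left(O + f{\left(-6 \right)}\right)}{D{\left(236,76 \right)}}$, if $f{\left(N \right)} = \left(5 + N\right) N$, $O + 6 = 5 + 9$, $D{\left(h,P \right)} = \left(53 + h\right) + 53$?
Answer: $- \frac{385}{171} \approx -2.2515$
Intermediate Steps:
$D{\left(h,P \right)} = 106 + h$
$O = 8$ ($O = -6 + \left(5 + 9\right) = -6 + 14 = 8$)
$f{\left(N \right)} = N \left(5 + N\right)$
$\frac{\left(-55\right) \left(O + f{\left(-6 \right)}\right)}{D{\left(236,76 \right)}} = \frac{\left(-55\right) \left(8 - 6 \left(5 - 6\right)\right)}{106 + 236} = \frac{\left(-55\right) \left(8 - -6\right)}{342} = - 55 \left(8 + 6\right) \frac{1}{342} = \left(-55\right) 14 \cdot \frac{1}{342} = \left(-770\right) \frac{1}{342} = - \frac{385}{171}$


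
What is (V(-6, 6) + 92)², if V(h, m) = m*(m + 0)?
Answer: 16384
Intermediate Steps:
V(h, m) = m² (V(h, m) = m*m = m²)
(V(-6, 6) + 92)² = (6² + 92)² = (36 + 92)² = 128² = 16384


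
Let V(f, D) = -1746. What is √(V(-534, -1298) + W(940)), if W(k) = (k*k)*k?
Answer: √830582254 ≈ 28820.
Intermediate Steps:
W(k) = k³ (W(k) = k²*k = k³)
√(V(-534, -1298) + W(940)) = √(-1746 + 940³) = √(-1746 + 830584000) = √830582254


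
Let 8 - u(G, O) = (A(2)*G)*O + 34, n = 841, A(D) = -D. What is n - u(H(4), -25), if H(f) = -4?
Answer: 667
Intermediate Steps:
u(G, O) = -26 + 2*G*O (u(G, O) = 8 - (((-1*2)*G)*O + 34) = 8 - ((-2*G)*O + 34) = 8 - (-2*G*O + 34) = 8 - (34 - 2*G*O) = 8 + (-34 + 2*G*O) = -26 + 2*G*O)
n - u(H(4), -25) = 841 - (-26 + 2*(-4)*(-25)) = 841 - (-26 + 200) = 841 - 1*174 = 841 - 174 = 667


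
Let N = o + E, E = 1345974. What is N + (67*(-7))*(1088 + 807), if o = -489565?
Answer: -32346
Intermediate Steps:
N = 856409 (N = -489565 + 1345974 = 856409)
N + (67*(-7))*(1088 + 807) = 856409 + (67*(-7))*(1088 + 807) = 856409 - 469*1895 = 856409 - 888755 = -32346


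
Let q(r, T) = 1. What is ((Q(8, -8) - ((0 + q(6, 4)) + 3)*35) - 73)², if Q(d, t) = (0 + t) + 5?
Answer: 46656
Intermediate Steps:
Q(d, t) = 5 + t (Q(d, t) = t + 5 = 5 + t)
((Q(8, -8) - ((0 + q(6, 4)) + 3)*35) - 73)² = (((5 - 8) - ((0 + 1) + 3)*35) - 73)² = ((-3 - (1 + 3)*35) - 73)² = ((-3 - 4*35) - 73)² = ((-3 - 1*140) - 73)² = ((-3 - 140) - 73)² = (-143 - 73)² = (-216)² = 46656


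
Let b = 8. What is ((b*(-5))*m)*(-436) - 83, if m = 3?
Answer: 52237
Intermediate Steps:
((b*(-5))*m)*(-436) - 83 = ((8*(-5))*3)*(-436) - 83 = -40*3*(-436) - 83 = -120*(-436) - 83 = 52320 - 83 = 52237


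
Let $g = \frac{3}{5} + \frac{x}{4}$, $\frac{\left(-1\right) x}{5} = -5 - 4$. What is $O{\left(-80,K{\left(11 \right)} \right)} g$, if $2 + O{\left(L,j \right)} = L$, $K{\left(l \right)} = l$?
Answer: $- \frac{9717}{10} \approx -971.7$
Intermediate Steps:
$x = 45$ ($x = - 5 \left(-5 - 4\right) = \left(-5\right) \left(-9\right) = 45$)
$O{\left(L,j \right)} = -2 + L$
$g = \frac{237}{20}$ ($g = \frac{3}{5} + \frac{45}{4} = \frac{237}{20} \approx 11.85$)
$O{\left(-80,K{\left(11 \right)} \right)} g = \left(-2 - 80\right) \frac{237}{20} = \left(-82\right) \frac{237}{20} = - \frac{9717}{10}$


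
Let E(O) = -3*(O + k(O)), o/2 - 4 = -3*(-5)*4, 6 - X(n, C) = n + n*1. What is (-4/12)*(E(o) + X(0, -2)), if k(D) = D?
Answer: 254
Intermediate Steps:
X(n, C) = 6 - 2*n (X(n, C) = 6 - (n + n*1) = 6 - (n + n) = 6 - 2*n)
o = 128 (o = 8 + 2*(-3*(-5)*4) = 8 + 2*(15*4) = 8 + 2*60 = 8 + 120 = 128)
E(O) = -6*O (E(O) = -3*(O + O) = -6*O)
(-4/12)*(E(o) + X(0, -2)) = (-4/12)*(-6*128 + (6 - 2*0)) = (-4*1/12)*(-768 + (6 + 0)) = -(-768 + 6)/3 = -⅓*(-762) = 254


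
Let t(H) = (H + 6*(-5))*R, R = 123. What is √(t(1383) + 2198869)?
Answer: 2*√591322 ≈ 1537.9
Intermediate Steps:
t(H) = -3690 + 123*H (t(H) = (H + 6*(-5))*123 = (H - 30)*123 = (-30 + H)*123 = -3690 + 123*H)
√(t(1383) + 2198869) = √((-3690 + 123*1383) + 2198869) = √((-3690 + 170109) + 2198869) = √(166419 + 2198869) = √2365288 = 2*√591322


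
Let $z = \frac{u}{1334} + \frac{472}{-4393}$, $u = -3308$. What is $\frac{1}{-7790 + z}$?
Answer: $- \frac{127397}{992752232} \approx -0.00012833$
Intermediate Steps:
$z = - \frac{329602}{127397}$ ($z = - \frac{3308}{1334} + \frac{472}{-4393} = \left(-3308\right) \frac{1}{1334} + 472 \left(- \frac{1}{4393}\right) = - \frac{1654}{667} - \frac{472}{4393} = - \frac{329602}{127397} \approx -2.5872$)
$\frac{1}{-7790 + z} = \frac{1}{-7790 - \frac{329602}{127397}} = \frac{1}{- \frac{992752232}{127397}} = - \frac{127397}{992752232}$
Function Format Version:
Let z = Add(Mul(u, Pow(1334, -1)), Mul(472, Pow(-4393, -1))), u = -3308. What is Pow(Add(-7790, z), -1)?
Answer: Rational(-127397, 992752232) ≈ -0.00012833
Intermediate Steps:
z = Rational(-329602, 127397) (z = Add(Mul(-3308, Pow(1334, -1)), Mul(472, Pow(-4393, -1))) = Add(Mul(-3308, Rational(1, 1334)), Mul(472, Rational(-1, 4393))) = Add(Rational(-1654, 667), Rational(-472, 4393)) = Rational(-329602, 127397) ≈ -2.5872)
Pow(Add(-7790, z), -1) = Pow(Add(-7790, Rational(-329602, 127397)), -1) = Pow(Rational(-992752232, 127397), -1) = Rational(-127397, 992752232)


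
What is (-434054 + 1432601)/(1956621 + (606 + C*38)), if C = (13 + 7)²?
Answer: 998547/1972427 ≈ 0.50625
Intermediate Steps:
C = 400 (C = 20² = 400)
(-434054 + 1432601)/(1956621 + (606 + C*38)) = (-434054 + 1432601)/(1956621 + (606 + 400*38)) = 998547/(1956621 + (606 + 15200)) = 998547/(1956621 + 15806) = 998547/1972427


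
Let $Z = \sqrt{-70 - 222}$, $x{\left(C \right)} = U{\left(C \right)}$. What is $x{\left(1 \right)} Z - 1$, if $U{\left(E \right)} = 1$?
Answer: $-1 + 2 i \sqrt{73} \approx -1.0 + 17.088 i$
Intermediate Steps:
$x{\left(C \right)} = 1$
$Z = 2 i \sqrt{73}$ ($Z = \sqrt{-292} = 2 i \sqrt{73} \approx 17.088 i$)
$x{\left(1 \right)} Z - 1 = 1 \cdot 2 i \sqrt{73} - 1 = 2 i \sqrt{73} + \left(-32 + 31\right) = 2 i \sqrt{73} - 1 = -1 + 2 i \sqrt{73}$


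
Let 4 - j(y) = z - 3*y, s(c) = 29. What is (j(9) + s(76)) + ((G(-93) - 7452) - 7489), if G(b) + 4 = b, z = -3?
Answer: -14975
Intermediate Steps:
G(b) = -4 + b
j(y) = 7 + 3*y (j(y) = 4 - (-3 - 3*y) = 4 + (3 + 3*y) = 7 + 3*y)
(j(9) + s(76)) + ((G(-93) - 7452) - 7489) = ((7 + 3*9) + 29) + (((-4 - 93) - 7452) - 7489) = ((7 + 27) + 29) + ((-97 - 7452) - 7489) = (34 + 29) + (-7549 - 7489) = 63 - 15038 = -14975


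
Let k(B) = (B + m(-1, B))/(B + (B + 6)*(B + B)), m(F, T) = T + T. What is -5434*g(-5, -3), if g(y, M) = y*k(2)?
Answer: 81510/17 ≈ 4794.7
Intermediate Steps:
m(F, T) = 2*T
k(B) = 3*B/(B + 2*B*(6 + B)) (k(B) = (B + 2*B)/(B + (B + 6)*(B + B)) = (3*B)/(B + (6 + B)*(2*B)) = (3*B)/(B + 2*B*(6 + B)) = 3*B/(B + 2*B*(6 + B)))
g(y, M) = 3*y/17 (g(y, M) = y*(3/(13 + 2*2)) = y*(3/(13 + 4)) = y*(3/17) = 3*y/17)
-5434*g(-5, -3) = -16302*(-5)/17 = -5434*(-15/17) = 81510/17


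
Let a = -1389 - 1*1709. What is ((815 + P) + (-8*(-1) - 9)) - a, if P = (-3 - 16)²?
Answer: 4273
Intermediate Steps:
a = -3098 (a = -1389 - 1709 = -3098)
P = 361 (P = (-19)² = 361)
((815 + P) + (-8*(-1) - 9)) - a = ((815 + 361) + (-8*(-1) - 9)) - 1*(-3098) = (1176 + (8 - 9)) + 3098 = (1176 - 1) + 3098 = 1175 + 3098 = 4273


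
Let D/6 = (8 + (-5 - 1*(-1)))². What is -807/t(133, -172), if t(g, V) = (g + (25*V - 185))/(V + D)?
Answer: -15333/1088 ≈ -14.093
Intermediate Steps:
D = 96 (D = 6*(8 + (-5 - 1*(-1)))² = 6*(8 + (-5 + 1))² = 6*(8 - 4)² = 6*4² = 6*16 = 96)
t(g, V) = (-185 + g + 25*V)/(96 + V) (t(g, V) = (g + (25*V - 185))/(V + 96) = (g + (-185 + 25*V))/(96 + V) = (-185 + g + 25*V)/(96 + V))
-807/t(133, -172) = -807*(96 - 172)/(-185 + 133 + 25*(-172)) = -807*(-76/(-185 + 133 - 4300)) = -807/((-1/76*(-4352))) = -807/1088/19 = -807*19/1088 = -15333/1088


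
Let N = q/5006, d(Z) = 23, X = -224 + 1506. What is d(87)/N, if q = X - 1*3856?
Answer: -57569/1287 ≈ -44.731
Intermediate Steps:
X = 1282
q = -2574 (q = 1282 - 1*3856 = 1282 - 3856 = -2574)
N = -1287/2503 (N = -2574/5006 = -2574*1/5006 = -1287/2503 ≈ -0.51418)
d(87)/N = 23/(-1287/2503) = 23*(-2503/1287) = -57569/1287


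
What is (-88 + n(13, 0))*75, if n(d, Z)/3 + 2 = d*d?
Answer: 30975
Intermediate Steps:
n(d, Z) = -6 + 3*d**2 (n(d, Z) = -6 + 3*(d*d) = -6 + 3*d**2)
(-88 + n(13, 0))*75 = (-88 + (-6 + 3*13**2))*75 = (-88 + (-6 + 3*169))*75 = (-88 + (-6 + 507))*75 = (-88 + 501)*75 = 413*75 = 30975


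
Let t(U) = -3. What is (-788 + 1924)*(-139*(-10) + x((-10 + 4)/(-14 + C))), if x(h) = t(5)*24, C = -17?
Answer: 1497248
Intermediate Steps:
x(h) = -72 (x(h) = -3*24 = -72)
(-788 + 1924)*(-139*(-10) + x((-10 + 4)/(-14 + C))) = (-788 + 1924)*(-139*(-10) - 72) = 1136*(1390 - 72) = 1136*1318 = 1497248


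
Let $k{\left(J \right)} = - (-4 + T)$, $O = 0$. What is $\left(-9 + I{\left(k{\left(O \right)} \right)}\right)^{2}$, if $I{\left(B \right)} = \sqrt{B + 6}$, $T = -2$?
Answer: $93 - 36 \sqrt{3} \approx 30.646$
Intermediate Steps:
$k{\left(J \right)} = 6$ ($k{\left(J \right)} = - (-4 - 2) = \left(-1\right) \left(-6\right) = 6$)
$I{\left(B \right)} = \sqrt{6 + B}$
$\left(-9 + I{\left(k{\left(O \right)} \right)}\right)^{2} = \left(-9 + \sqrt{6 + 6}\right)^{2} = \left(-9 + \sqrt{12}\right)^{2} = \left(-9 + 2 \sqrt{3}\right)^{2}$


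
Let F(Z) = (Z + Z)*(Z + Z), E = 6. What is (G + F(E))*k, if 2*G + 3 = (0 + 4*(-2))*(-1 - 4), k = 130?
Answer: 21125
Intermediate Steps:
F(Z) = 4*Z² (F(Z) = (2*Z)*(2*Z) = 4*Z²)
G = 37/2 (G = -3/2 + ((0 + 4*(-2))*(-1 - 4))/2 = -3/2 + ((0 - 8)*(-5))/2 = -3/2 + (-8*(-5))/2 = -3/2 + (½)*40 = -3/2 + 20 = 37/2 ≈ 18.500)
(G + F(E))*k = (37/2 + 4*6²)*130 = (37/2 + 4*36)*130 = (37/2 + 144)*130 = (325/2)*130 = 21125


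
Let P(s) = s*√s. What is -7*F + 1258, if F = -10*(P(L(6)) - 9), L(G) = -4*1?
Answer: 628 - 560*I ≈ 628.0 - 560.0*I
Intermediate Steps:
L(G) = -4
P(s) = s^(3/2)
F = 90 + 80*I (F = -10*((-4)^(3/2) - 9) = -10*(-8*I - 9) = -10*(-9 - 8*I) = 90 + 80*I ≈ 90.0 + 80.0*I)
-7*F + 1258 = -7*(90 + 80*I) + 1258 = (-630 - 560*I) + 1258 = 628 - 560*I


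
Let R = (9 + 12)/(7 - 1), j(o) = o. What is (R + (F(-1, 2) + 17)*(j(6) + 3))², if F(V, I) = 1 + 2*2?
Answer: 162409/4 ≈ 40602.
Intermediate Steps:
F(V, I) = 5 (F(V, I) = 1 + 4 = 5)
R = 7/2 (R = 21/6 = 21*(⅙) = 7/2 ≈ 3.5000)
(R + (F(-1, 2) + 17)*(j(6) + 3))² = (7/2 + (5 + 17)*(6 + 3))² = (7/2 + 22*9)² = (7/2 + 198)² = (403/2)² = 162409/4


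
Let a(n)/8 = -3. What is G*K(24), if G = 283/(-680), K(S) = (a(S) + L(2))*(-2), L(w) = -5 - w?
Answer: -8773/340 ≈ -25.803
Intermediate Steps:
a(n) = -24 (a(n) = 8*(-3) = -24)
K(S) = 62 (K(S) = (-24 + (-5 - 1*2))*(-2) = (-24 + (-5 - 2))*(-2) = (-24 - 7)*(-2) = -31*(-2) = 62)
G = -283/680 (G = 283*(-1/680) = -283/680 ≈ -0.41618)
G*K(24) = -283/680*62 = -8773/340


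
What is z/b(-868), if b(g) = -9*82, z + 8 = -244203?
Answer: 244211/738 ≈ 330.91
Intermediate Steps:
z = -244211 (z = -8 - 244203 = -244211)
b(g) = -738
z/b(-868) = -244211/(-738) = -244211*(-1/738) = 244211/738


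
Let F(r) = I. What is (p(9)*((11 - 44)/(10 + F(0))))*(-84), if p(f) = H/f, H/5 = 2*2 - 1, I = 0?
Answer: 462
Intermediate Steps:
F(r) = 0
H = 15 (H = 5*(2*2 - 1) = 5*(4 - 1) = 5*3 = 15)
p(f) = 15/f
(p(9)*((11 - 44)/(10 + F(0))))*(-84) = ((15/9)*((11 - 44)/(10 + 0)))*(-84) = ((15*(1/9))*(-33/10))*(-84) = (5*(-33*1/10)/3)*(-84) = ((5/3)*(-33/10))*(-84) = -11/2*(-84) = 462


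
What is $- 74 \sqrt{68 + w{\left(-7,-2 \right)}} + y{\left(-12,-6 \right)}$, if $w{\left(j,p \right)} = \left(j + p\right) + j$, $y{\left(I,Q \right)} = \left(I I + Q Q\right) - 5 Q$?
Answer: $210 - 148 \sqrt{13} \approx -323.62$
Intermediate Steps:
$y{\left(I,Q \right)} = I^{2} + Q^{2} - 5 Q$ ($y{\left(I,Q \right)} = \left(I^{2} + Q^{2}\right) - 5 Q = I^{2} + Q^{2} - 5 Q$)
$w{\left(j,p \right)} = p + 2 j$
$- 74 \sqrt{68 + w{\left(-7,-2 \right)}} + y{\left(-12,-6 \right)} = - 74 \sqrt{68 + \left(-2 + 2 \left(-7\right)\right)} + \left(\left(-12\right)^{2} + \left(-6\right)^{2} - -30\right) = - 74 \sqrt{68 - 16} + \left(144 + 36 + 30\right) = - 74 \sqrt{68 - 16} + 210 = - 74 \sqrt{52} + 210 = - 74 \cdot 2 \sqrt{13} + 210 = - 148 \sqrt{13} + 210 = 210 - 148 \sqrt{13}$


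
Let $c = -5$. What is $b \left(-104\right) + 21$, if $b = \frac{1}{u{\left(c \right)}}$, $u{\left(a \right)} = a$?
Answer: $\frac{209}{5} \approx 41.8$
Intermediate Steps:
$b = - \frac{1}{5}$ ($b = \frac{1}{-5} = - \frac{1}{5} \approx -0.2$)
$b \left(-104\right) + 21 = \left(- \frac{1}{5}\right) \left(-104\right) + 21 = \frac{104}{5} + 21 = \frac{209}{5}$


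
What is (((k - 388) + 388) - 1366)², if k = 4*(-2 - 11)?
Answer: 2010724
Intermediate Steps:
k = -52 (k = 4*(-13) = -52)
(((k - 388) + 388) - 1366)² = (((-52 - 388) + 388) - 1366)² = ((-440 + 388) - 1366)² = (-52 - 1366)² = (-1418)² = 2010724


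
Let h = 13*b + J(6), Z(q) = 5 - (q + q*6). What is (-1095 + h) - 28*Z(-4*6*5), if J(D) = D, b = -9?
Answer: -24866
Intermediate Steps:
Z(q) = 5 - 7*q (Z(q) = 5 - (q + 6*q) = 5 - 7*q)
h = -111 (h = 13*(-9) + 6 = -117 + 6 = -111)
(-1095 + h) - 28*Z(-4*6*5) = (-1095 - 111) - 28*(5 - 7*(-4*6)*5) = -1206 - 28*(5 - (-168)*5) = -1206 - 28*(5 - 7*(-120)) = -1206 - 28*(5 + 840) = -1206 - 28*845 = -1206 - 23660 = -24866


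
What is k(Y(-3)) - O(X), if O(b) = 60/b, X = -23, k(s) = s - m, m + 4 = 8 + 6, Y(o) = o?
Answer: -239/23 ≈ -10.391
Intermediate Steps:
m = 10 (m = -4 + (8 + 6) = -4 + 14 = 10)
k(s) = -10 + s (k(s) = s - 1*10 = s - 10 = -10 + s)
k(Y(-3)) - O(X) = (-10 - 3) - 60/(-23) = -13 - 60*(-1)/23 = -13 - 1*(-60/23) = -13 + 60/23 = -239/23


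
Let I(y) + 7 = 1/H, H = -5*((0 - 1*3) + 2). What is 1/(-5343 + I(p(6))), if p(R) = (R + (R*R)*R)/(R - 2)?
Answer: -5/26749 ≈ -0.00018692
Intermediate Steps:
H = 5 (H = -5*((0 - 3) + 2) = -5*(-3 + 2) = -5*(-1) = 5)
p(R) = (R + R³)/(-2 + R) (p(R) = (R + R²*R)/(-2 + R) = (R + R³)/(-2 + R))
I(y) = -34/5 (I(y) = -7 + 1/5 = -7 + ⅕ = -34/5)
1/(-5343 + I(p(6))) = 1/(-5343 - 34/5) = 1/(-26749/5) = -5/26749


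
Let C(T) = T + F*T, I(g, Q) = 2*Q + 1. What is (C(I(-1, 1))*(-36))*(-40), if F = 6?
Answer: 30240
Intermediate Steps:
I(g, Q) = 1 + 2*Q
C(T) = 7*T (C(T) = T + 6*T = 7*T)
(C(I(-1, 1))*(-36))*(-40) = ((7*(1 + 2*1))*(-36))*(-40) = ((7*(1 + 2))*(-36))*(-40) = ((7*3)*(-36))*(-40) = (21*(-36))*(-40) = -756*(-40) = 30240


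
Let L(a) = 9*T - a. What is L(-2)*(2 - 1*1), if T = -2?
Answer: -16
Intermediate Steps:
L(a) = -18 - a (L(a) = 9*(-2) - a = -18 - a)
L(-2)*(2 - 1*1) = (-18 - 1*(-2))*(2 - 1*1) = (-18 + 2)*(2 - 1) = -16*1 = -16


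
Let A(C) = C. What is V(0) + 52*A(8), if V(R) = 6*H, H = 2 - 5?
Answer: 398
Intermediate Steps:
H = -3
V(R) = -18 (V(R) = 6*(-3) = -18)
V(0) + 52*A(8) = -18 + 52*8 = -18 + 416 = 398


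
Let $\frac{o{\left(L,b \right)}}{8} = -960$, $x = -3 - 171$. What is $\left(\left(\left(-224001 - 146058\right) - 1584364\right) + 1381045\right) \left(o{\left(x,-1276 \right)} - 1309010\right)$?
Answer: $754961078820$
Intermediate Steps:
$x = -174$ ($x = -3 - 171 = -174$)
$o{\left(L,b \right)} = -7680$ ($o{\left(L,b \right)} = 8 \left(-960\right) = -7680$)
$\left(\left(\left(-224001 - 146058\right) - 1584364\right) + 1381045\right) \left(o{\left(x,-1276 \right)} - 1309010\right) = \left(\left(\left(-224001 - 146058\right) - 1584364\right) + 1381045\right) \left(-7680 - 1309010\right) = \left(\left(-370059 - 1584364\right) + 1381045\right) \left(-1316690\right) = \left(-1954423 + 1381045\right) \left(-1316690\right) = \left(-573378\right) \left(-1316690\right) = 754961078820$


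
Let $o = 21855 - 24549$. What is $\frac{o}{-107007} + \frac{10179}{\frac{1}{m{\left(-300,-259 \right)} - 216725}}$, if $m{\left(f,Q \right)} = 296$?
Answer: $- \frac{78579905283281}{35669} \approx -2.203 \cdot 10^{9}$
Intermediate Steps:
$o = -2694$
$\frac{o}{-107007} + \frac{10179}{\frac{1}{m{\left(-300,-259 \right)} - 216725}} = - \frac{2694}{-107007} + \frac{10179}{\frac{1}{296 - 216725}} = \left(-2694\right) \left(- \frac{1}{107007}\right) + \frac{10179}{\frac{1}{-216429}} = \frac{898}{35669} + \frac{10179}{- \frac{1}{216429}} = \frac{898}{35669} + 10179 \left(-216429\right) = \frac{898}{35669} - 2203030791 = - \frac{78579905283281}{35669}$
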